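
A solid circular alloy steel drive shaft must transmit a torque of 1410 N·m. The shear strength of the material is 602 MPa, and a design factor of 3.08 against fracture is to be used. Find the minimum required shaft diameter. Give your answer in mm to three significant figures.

Allowable shear stress τ_allow = 602/3.08 = 195.5 MPa.
For a solid shaft τ = 16T/(πd³), so d³ = 16T/(π τ_allow) = 16×1410000/(π×195.5) = 36740 mm³.
d = (36740)^(1/3) = 33.24 mm.

d = 33.2 mm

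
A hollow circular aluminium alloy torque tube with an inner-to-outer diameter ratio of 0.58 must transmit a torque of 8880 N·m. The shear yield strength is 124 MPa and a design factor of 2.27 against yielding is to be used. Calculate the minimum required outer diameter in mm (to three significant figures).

d_o = 97.7 mm

τ_allow = 124/2.27 = 54.63 MPa.
For a hollow shaft τ = 16T/[πd_o³(1−k⁴)] with k = 0.58, so 1−k⁴ = 0.8868.
d_o³ = 16T/[π τ_allow (1−k⁴)] = 16×8880000/(π×54.63×0.8868) = 933600 mm³.
d_o = 97.73 mm.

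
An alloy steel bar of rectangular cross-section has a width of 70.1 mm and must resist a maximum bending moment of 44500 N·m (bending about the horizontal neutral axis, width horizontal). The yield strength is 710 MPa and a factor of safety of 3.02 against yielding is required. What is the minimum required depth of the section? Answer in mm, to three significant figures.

h = 127 mm

σ_allow = 710/3.02 = 235.1 MPa.
For a rectangular section σ = 6M/(bh²), so h² = 6M/(b σ_allow) = 6×4.4500×10^7/(70.1×235.1) = 16200 mm².
h = 127.3 mm.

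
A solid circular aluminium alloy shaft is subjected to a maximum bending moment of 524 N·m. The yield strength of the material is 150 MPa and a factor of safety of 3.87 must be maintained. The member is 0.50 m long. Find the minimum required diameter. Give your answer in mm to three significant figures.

σ_allow = 150/3.87 = 38.76 MPa.
For a solid circular section σ = 32M/(πd³), so d³ = 32M/(π σ_allow) = 32×524000/(π×38.76) = 137700 mm³.
d = 51.64 mm.

d = 51.6 mm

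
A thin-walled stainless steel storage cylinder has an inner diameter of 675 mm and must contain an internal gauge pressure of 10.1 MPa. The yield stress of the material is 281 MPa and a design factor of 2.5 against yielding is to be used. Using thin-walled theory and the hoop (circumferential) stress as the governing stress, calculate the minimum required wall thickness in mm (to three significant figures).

t = 30.3 mm

σ_allow = 281/2.5 = 112.4 MPa.
Hoop stress σ_h = pD/(2t), so t = pD/(2σ_allow) = 10.1×675/(2×112.4) = 30.33 mm.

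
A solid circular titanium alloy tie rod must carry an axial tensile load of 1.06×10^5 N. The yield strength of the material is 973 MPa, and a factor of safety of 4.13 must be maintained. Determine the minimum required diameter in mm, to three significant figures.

Allowable stress σ_allow = 973/4.13 = 235.6 MPa.
Required area A = F/σ_allow = 106000/235.6 = 449.9 mm².
A = πd²/4 → d = √(4A/π) = 23.93 mm.

d = 23.9 mm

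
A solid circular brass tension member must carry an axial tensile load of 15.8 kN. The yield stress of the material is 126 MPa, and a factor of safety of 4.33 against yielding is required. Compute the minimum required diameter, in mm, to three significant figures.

Allowable stress σ_allow = 126/4.33 = 29.10 MPa.
Required area A = F/σ_allow = 15800/29.10 = 543.0 mm².
A = πd²/4 → d = √(4A/π) = 26.29 mm.

d = 26.3 mm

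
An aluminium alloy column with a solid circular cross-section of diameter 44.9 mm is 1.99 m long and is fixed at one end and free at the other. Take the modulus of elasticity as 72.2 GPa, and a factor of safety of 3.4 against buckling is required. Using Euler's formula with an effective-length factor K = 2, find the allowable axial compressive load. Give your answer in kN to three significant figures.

P_allow = 2.64 kN

I = πd⁴/64 = π×44.9⁴/64 = 199500 mm⁴.
Effective length L_e = KL = 2×1.99 m = 3980 mm.
Euler critical load P_cr = π²EI/L_e² = π²×72200×199500/3980² = 8975 N.
P_allow = P_cr/n = 8975/3.4 = 2640 N.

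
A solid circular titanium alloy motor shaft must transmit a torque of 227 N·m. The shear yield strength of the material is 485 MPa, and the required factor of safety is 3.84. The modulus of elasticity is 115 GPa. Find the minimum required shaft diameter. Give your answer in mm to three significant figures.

Allowable shear stress τ_allow = 485/3.84 = 126.3 MPa.
For a solid shaft τ = 16T/(πd³), so d³ = 16T/(π τ_allow) = 16×227000/(π×126.3) = 9153 mm³.
d = (9153)^(1/3) = 20.92 mm.

d = 20.9 mm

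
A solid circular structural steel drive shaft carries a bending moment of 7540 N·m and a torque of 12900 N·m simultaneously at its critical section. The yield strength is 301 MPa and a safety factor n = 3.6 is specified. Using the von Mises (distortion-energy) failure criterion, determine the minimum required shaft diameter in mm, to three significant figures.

d = 118 mm

σ_allow = σ_y/n = 301/3.6 = 83.61 MPa.
For a solid shaft σ_b = 32M/(πd³) and τ = 16T/(πd³), so the von Mises stress is σ' = (16/πd³)·√(4M²+3T²).
√(4M²+3T²) = √(4×(7.540×10^6)² + 3×(1.290×10^7)²) = 2.696×10^7 N·mm.
d³ = 16×2.696×10^7/(π×83.61) = 1.642×10^6 mm³.
d = 118.0 mm.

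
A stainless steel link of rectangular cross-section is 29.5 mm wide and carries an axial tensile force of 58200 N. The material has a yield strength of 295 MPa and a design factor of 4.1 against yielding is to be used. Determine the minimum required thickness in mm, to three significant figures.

σ_allow = 295/4.1 = 71.95 MPa.
Required area A = F/σ_allow = 58200/71.95 = 808.9 mm².
t = A/w = 808.9/29.5 = 27.42 mm.

t = 27.4 mm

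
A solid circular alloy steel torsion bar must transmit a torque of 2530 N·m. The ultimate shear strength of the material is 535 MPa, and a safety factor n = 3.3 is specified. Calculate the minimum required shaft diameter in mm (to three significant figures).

d = 43.0 mm

Allowable shear stress τ_allow = 535/3.3 = 162.1 MPa.
For a solid shaft τ = 16T/(πd³), so d³ = 16T/(π τ_allow) = 16×2530000/(π×162.1) = 79480 mm³.
d = (79480)^(1/3) = 42.99 mm.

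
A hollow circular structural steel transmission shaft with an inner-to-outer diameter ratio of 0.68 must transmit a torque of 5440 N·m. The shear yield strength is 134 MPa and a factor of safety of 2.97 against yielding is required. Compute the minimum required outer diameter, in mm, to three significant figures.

τ_allow = 134/2.97 = 45.12 MPa.
For a hollow shaft τ = 16T/[πd_o³(1−k⁴)] with k = 0.68, so 1−k⁴ = 0.7862.
d_o³ = 16T/[π τ_allow (1−k⁴)] = 16×5440000/(π×45.12×0.7862) = 781100 mm³.
d_o = 92.09 mm.

d_o = 92.1 mm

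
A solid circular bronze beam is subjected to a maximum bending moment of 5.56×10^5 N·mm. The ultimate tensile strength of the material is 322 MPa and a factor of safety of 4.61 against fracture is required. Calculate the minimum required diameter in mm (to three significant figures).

σ_allow = 322/4.61 = 69.85 MPa.
For a solid circular section σ = 32M/(πd³), so d³ = 32M/(π σ_allow) = 32×556000/(π×69.85) = 81080 mm³.
d = 43.28 mm.

d = 43.3 mm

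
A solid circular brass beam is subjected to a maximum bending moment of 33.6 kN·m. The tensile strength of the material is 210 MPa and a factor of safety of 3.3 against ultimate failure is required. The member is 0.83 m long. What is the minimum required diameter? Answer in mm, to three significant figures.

d = 175 mm

σ_allow = 210/3.3 = 63.64 MPa.
For a solid circular section σ = 32M/(πd³), so d³ = 32M/(π σ_allow) = 32×3.3600×10^7/(π×63.64) = 5.378×10^6 mm³.
d = 175.2 mm.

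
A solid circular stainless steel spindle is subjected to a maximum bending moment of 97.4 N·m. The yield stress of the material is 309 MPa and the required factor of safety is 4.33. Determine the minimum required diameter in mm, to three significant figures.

d = 24.0 mm

σ_allow = 309/4.33 = 71.36 MPa.
For a solid circular section σ = 32M/(πd³), so d³ = 32M/(π σ_allow) = 32×97400/(π×71.36) = 13900 mm³.
d = 24.05 mm.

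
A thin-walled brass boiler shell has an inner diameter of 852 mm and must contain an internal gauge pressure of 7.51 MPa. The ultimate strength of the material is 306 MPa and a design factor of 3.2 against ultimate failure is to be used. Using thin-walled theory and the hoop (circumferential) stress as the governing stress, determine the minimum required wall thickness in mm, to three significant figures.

t = 33.5 mm

σ_allow = 306/3.2 = 95.62 MPa.
Hoop stress σ_h = pD/(2t), so t = pD/(2σ_allow) = 7.51×852/(2×95.62) = 33.46 mm.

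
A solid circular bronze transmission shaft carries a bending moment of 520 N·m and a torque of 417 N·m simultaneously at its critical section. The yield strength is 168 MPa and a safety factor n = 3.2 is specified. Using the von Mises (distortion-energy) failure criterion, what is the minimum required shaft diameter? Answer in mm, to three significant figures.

σ_allow = σ_y/n = 168/3.2 = 52.50 MPa.
For a solid shaft σ_b = 32M/(πd³) and τ = 16T/(πd³), so the von Mises stress is σ' = (16/πd³)·√(4M²+3T²).
√(4M²+3T²) = √(4×(520000)² + 3×(417000)²) = 1.266×10^6 N·mm.
d³ = 16×1.266×10^6/(π×52.50) = 122800 mm³.
d = 49.71 mm.

d = 49.7 mm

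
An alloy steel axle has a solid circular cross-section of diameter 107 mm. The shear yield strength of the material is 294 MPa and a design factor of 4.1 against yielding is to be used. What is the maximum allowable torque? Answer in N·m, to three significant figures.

τ_allow = 294/4.1 = 71.71 MPa.
For a solid shaft T_allow = τ_allow·πd³/16; πd³/16 = π×107³/16 = 240500 mm³.
T_allow = 71.71×240500 = 1.725×10^7 N·mm = 17250 N·m.

T_allow = 17200 N·m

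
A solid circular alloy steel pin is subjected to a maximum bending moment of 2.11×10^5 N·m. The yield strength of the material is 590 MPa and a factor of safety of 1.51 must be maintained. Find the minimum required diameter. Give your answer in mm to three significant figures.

d = 177 mm

σ_allow = 590/1.51 = 390.7 MPa.
For a solid circular section σ = 32M/(πd³), so d³ = 32M/(π σ_allow) = 32×2.1100×10^8/(π×390.7) = 5.501×10^6 mm³.
d = 176.5 mm.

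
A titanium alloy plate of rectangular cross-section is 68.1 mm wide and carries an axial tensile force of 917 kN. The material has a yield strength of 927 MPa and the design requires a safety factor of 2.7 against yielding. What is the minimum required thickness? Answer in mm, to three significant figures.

σ_allow = 927/2.7 = 343.3 MPa.
Required area A = F/σ_allow = 917000/343.3 = 2671 mm².
t = A/w = 2671/68.1 = 39.22 mm.

t = 39.2 mm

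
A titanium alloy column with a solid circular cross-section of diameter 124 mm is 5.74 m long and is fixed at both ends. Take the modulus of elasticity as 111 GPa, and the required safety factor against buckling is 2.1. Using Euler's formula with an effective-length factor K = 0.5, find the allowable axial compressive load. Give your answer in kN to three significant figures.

I = πd⁴/64 = π×124⁴/64 = 1.161×10^7 mm⁴.
Effective length L_e = KL = 0.5×5.74 m = 2870 mm.
Euler critical load P_cr = π²EI/L_e² = π²×111000×1.161×10^7/2870² = 1.544×10^6 N.
P_allow = P_cr/n = 1.544×10^6/2.1 = 735000 N.

P_allow = 735 kN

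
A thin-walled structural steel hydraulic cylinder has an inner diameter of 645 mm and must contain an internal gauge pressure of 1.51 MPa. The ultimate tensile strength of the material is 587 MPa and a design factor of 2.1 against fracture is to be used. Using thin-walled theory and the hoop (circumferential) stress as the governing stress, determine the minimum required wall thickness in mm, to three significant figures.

σ_allow = 587/2.1 = 279.5 MPa.
Hoop stress σ_h = pD/(2t), so t = pD/(2σ_allow) = 1.51×645/(2×279.5) = 1.742 mm.

t = 1.74 mm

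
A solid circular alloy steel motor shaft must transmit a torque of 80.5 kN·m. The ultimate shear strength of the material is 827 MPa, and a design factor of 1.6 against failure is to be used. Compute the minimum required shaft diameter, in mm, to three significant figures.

d = 92.6 mm

Allowable shear stress τ_allow = 827/1.6 = 516.9 MPa.
For a solid shaft τ = 16T/(πd³), so d³ = 16T/(π τ_allow) = 16×8.0500×10^7/(π×516.9) = 793200 mm³.
d = (793200)^(1/3) = 92.57 mm.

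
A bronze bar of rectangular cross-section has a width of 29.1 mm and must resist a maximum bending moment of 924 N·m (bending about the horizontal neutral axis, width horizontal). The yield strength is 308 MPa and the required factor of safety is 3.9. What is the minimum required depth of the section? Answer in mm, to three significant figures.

h = 49.1 mm

σ_allow = 308/3.9 = 78.97 MPa.
For a rectangular section σ = 6M/(bh²), so h² = 6M/(b σ_allow) = 6×924000/(29.1×78.97) = 2412 mm².
h = 49.12 mm.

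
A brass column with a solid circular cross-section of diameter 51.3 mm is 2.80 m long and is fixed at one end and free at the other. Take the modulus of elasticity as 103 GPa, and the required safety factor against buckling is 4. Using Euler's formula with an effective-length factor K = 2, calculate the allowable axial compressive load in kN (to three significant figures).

P_allow = 2.76 kN

I = πd⁴/64 = π×51.3⁴/64 = 340000 mm⁴.
Effective length L_e = KL = 2×2.80 m = 5600 mm.
Euler critical load P_cr = π²EI/L_e² = π²×103000×340000/5600² = 11020 N.
P_allow = P_cr/n = 11020/4 = 2755 N.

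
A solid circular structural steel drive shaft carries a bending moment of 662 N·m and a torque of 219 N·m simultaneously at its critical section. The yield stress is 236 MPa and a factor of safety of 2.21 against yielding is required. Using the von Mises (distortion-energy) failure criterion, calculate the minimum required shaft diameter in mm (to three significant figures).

σ_allow = σ_y/n = 236/2.21 = 106.8 MPa.
For a solid shaft σ_b = 32M/(πd³) and τ = 16T/(πd³), so the von Mises stress is σ' = (16/πd³)·√(4M²+3T²).
√(4M²+3T²) = √(4×(662000)² + 3×(219000)²) = 1.377×10^6 N·mm.
d³ = 16×1.377×10^6/(π×106.8) = 65690 mm³.
d = 40.35 mm.

d = 40.3 mm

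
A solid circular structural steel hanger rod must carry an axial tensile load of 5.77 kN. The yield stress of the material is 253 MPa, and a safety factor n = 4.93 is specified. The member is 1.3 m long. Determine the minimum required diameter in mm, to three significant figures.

Allowable stress σ_allow = 253/4.93 = 51.32 MPa.
Required area A = F/σ_allow = 5770.0/51.32 = 112.4 mm².
A = πd²/4 → d = √(4A/π) = 11.96 mm.

d = 12.0 mm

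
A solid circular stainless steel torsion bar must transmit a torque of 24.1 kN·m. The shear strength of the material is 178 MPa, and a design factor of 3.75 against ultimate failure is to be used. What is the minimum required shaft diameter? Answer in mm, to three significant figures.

d = 137 mm

Allowable shear stress τ_allow = 178/3.75 = 47.47 MPa.
For a solid shaft τ = 16T/(πd³), so d³ = 16T/(π τ_allow) = 16×2.4100×10^7/(π×47.47) = 2.586×10^6 mm³.
d = (2.586×10^6)^(1/3) = 137.3 mm.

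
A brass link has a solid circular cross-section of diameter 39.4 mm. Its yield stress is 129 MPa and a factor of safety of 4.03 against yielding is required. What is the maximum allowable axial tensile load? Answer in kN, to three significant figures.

σ_allow = 129/4.03 = 32.01 MPa.
A = πd²/4 = π×39.4²/4 = 1219 mm².
F_allow = σ_allow × A = 32.01×1219 = 39030 N.

F_allow = 39.0 kN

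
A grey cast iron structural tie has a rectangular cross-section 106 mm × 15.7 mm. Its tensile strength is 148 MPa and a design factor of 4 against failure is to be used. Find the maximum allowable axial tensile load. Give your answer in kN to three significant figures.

σ_allow = 148/4 = 37.00 MPa.
A = 106×15.7 = 1664 mm².
F_allow = σ_allow × A = 37.00×1664 = 61580 N.

F_allow = 61.6 kN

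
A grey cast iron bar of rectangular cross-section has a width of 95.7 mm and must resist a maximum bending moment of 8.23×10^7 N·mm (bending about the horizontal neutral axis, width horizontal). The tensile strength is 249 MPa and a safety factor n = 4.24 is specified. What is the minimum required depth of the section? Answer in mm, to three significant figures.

h = 296 mm

σ_allow = 249/4.24 = 58.73 MPa.
For a rectangular section σ = 6M/(bh²), so h² = 6M/(b σ_allow) = 6×8.2300×10^7/(95.7×58.73) = 87860 mm².
h = 296.4 mm.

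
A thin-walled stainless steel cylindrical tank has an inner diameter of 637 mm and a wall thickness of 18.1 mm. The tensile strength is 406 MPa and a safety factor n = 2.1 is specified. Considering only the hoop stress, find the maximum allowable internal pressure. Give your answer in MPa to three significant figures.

σ_allow = 406/2.1 = 193.3 MPa.
σ_h = pD/(2t) → p_allow = 2σ_allow t/D = 2×193.3×18.1/637 = 10.99 MPa.

p_allow = 11.0 MPa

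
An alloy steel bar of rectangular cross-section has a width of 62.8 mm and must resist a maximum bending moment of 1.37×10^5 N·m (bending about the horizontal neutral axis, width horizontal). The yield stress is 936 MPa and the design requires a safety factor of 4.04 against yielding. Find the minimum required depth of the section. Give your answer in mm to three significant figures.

h = 238 mm

σ_allow = 936/4.04 = 231.7 MPa.
For a rectangular section σ = 6M/(bh²), so h² = 6M/(b σ_allow) = 6×1.3700×10^8/(62.8×231.7) = 56500 mm².
h = 237.7 mm.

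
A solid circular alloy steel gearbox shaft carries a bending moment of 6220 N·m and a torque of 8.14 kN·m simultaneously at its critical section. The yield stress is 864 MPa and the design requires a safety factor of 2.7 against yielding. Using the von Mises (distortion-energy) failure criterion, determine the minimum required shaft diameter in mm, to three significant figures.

d = 66.9 mm

σ_allow = σ_y/n = 864/2.7 = 320.0 MPa.
For a solid shaft σ_b = 32M/(πd³) and τ = 16T/(πd³), so the von Mises stress is σ' = (16/πd³)·√(4M²+3T²).
√(4M²+3T²) = √(4×(6.220×10^6)² + 3×(8.140×10^6)²) = 1.880×10^7 N·mm.
d³ = 16×1.880×10^7/(π×320.0) = 299300 mm³.
d = 66.89 mm.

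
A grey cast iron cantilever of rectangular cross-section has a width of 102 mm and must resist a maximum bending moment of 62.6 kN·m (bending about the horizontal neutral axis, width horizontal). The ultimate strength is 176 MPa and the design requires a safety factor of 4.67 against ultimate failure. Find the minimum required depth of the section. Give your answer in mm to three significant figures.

h = 313 mm

σ_allow = 176/4.67 = 37.69 MPa.
For a rectangular section σ = 6M/(bh²), so h² = 6M/(b σ_allow) = 6×6.2600×10^7/(102×37.69) = 97710 mm².
h = 312.6 mm.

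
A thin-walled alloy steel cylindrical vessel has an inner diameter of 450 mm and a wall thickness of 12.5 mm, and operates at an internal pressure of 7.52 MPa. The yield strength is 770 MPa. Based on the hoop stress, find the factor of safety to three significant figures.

σ_h = pD/(2t) = 7.52×450/(2×12.5) = 135.4 MPa.
n = 770/135.4 = 5.689.

n = 5.69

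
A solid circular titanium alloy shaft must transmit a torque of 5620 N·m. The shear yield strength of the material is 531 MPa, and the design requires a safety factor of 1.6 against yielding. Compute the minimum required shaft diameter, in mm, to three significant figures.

Allowable shear stress τ_allow = 531/1.6 = 331.9 MPa.
For a solid shaft τ = 16T/(πd³), so d³ = 16T/(π τ_allow) = 16×5620000/(π×331.9) = 86240 mm³.
d = (86240)^(1/3) = 44.18 mm.

d = 44.2 mm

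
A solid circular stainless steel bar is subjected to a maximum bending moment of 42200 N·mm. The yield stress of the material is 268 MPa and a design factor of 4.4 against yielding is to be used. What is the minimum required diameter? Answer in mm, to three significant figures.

σ_allow = 268/4.4 = 60.91 MPa.
For a solid circular section σ = 32M/(πd³), so d³ = 32M/(π σ_allow) = 32×42200/(π×60.91) = 7057 mm³.
d = 19.18 mm.

d = 19.2 mm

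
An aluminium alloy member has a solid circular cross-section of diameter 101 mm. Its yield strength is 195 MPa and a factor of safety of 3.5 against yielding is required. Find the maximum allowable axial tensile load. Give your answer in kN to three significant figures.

σ_allow = 195/3.5 = 55.71 MPa.
A = πd²/4 = π×101²/4 = 8012 mm².
F_allow = σ_allow × A = 55.71×8012 = 446400 N.

F_allow = 446 kN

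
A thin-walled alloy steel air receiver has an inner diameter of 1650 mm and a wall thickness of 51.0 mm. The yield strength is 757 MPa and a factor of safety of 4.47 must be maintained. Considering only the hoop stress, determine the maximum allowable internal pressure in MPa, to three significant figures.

σ_allow = 757/4.47 = 169.4 MPa.
σ_h = pD/(2t) → p_allow = 2σ_allow t/D = 2×169.4×51.0/1650 = 10.47 MPa.

p_allow = 10.5 MPa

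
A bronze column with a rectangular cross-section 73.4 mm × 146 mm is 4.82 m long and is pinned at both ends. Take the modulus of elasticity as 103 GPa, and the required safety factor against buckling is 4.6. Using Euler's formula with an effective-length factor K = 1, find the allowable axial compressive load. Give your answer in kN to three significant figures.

Buckling occurs about the weak axis: I_min = h·b³/12 = 146×73.4³/12 = 4.811×10^6 mm⁴ (b = 73.4 mm is the smaller dimension).
Effective length L_e = KL = 1×4.82 m = 4820 mm.
Euler critical load P_cr = π²EI/L_e² = π²×103000×4.811×10^6/4820² = 210500 N.
P_allow = P_cr/n = 210500/4.6 = 45770 N.

P_allow = 45.8 kN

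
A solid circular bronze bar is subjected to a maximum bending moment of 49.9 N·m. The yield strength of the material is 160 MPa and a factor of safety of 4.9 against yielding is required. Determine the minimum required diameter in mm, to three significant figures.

d = 25.0 mm

σ_allow = 160/4.9 = 32.65 MPa.
For a solid circular section σ = 32M/(πd³), so d³ = 32M/(π σ_allow) = 32×49900/(π×32.65) = 15570 mm³.
d = 24.97 mm.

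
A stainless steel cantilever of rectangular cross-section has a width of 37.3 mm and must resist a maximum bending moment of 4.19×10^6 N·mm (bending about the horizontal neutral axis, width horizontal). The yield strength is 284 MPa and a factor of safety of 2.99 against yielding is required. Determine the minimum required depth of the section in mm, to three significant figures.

σ_allow = 284/2.99 = 94.98 MPa.
For a rectangular section σ = 6M/(bh²), so h² = 6M/(b σ_allow) = 6×4190000/(37.3×94.98) = 7096 mm².
h = 84.24 mm.

h = 84.2 mm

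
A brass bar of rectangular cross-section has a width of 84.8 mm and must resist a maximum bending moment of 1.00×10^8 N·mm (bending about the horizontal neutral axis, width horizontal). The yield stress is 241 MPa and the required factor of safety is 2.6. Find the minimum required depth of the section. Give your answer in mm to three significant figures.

σ_allow = 241/2.6 = 92.69 MPa.
For a rectangular section σ = 6M/(bh²), so h² = 6M/(b σ_allow) = 6×1.0000×10^8/(84.8×92.69) = 76330 mm².
h = 276.3 mm.

h = 276 mm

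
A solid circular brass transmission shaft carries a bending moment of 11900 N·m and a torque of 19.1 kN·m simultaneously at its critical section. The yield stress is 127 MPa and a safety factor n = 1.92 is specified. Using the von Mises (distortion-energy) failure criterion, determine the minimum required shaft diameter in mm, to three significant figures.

d = 146 mm

σ_allow = σ_y/n = 127/1.92 = 66.15 MPa.
For a solid shaft σ_b = 32M/(πd³) and τ = 16T/(πd³), so the von Mises stress is σ' = (16/πd³)·√(4M²+3T²).
√(4M²+3T²) = √(4×(1.190×10^7)² + 3×(1.910×10^7)²) = 4.075×10^7 N·mm.
d³ = 16×4.075×10^7/(π×66.15) = 3.138×10^6 mm³.
d = 146.4 mm.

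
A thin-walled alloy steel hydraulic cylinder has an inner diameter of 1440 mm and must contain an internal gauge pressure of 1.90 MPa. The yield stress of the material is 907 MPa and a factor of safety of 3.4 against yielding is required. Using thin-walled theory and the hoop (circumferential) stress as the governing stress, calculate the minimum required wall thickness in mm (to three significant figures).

σ_allow = 907/3.4 = 266.8 MPa.
Hoop stress σ_h = pD/(2t), so t = pD/(2σ_allow) = 1.90×1440/(2×266.8) = 5.128 mm.

t = 5.13 mm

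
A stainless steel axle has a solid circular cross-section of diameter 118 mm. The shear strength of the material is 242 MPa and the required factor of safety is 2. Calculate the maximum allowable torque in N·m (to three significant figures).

T_allow = 39000 N·m

τ_allow = 242/2 = 121.0 MPa.
For a solid shaft T_allow = τ_allow·πd³/16; πd³/16 = π×118³/16 = 322600 mm³.
T_allow = 121.0×322600 = 3.904×10^7 N·mm = 39040 N·m.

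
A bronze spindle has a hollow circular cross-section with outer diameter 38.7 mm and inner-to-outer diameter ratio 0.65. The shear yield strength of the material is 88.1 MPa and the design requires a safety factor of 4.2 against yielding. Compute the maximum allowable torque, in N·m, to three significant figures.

T_allow = 196 N·m

τ_allow = 88.1/4.2 = 20.98 MPa.
For a hollow shaft T_allow = τ_allow·πd_o³(1−k⁴)/16 with 1−k⁴ = 0.8215, so πd_o³(1−k⁴)/16 = 9349 mm³.
T_allow = 20.98×9349 = 196100 N·mm = 196.1 N·m.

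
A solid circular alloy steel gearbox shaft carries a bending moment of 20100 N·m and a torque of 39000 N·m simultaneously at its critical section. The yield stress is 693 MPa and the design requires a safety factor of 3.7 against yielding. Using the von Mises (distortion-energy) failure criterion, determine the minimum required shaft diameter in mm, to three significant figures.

σ_allow = σ_y/n = 693/3.7 = 187.3 MPa.
For a solid shaft σ_b = 32M/(πd³) and τ = 16T/(πd³), so the von Mises stress is σ' = (16/πd³)·√(4M²+3T²).
√(4M²+3T²) = √(4×(2.010×10^7)² + 3×(3.900×10^7)²) = 7.861×10^7 N·mm.
d³ = 16×7.861×10^7/(π×187.3) = 2.137×10^6 mm³.
d = 128.8 mm.

d = 129 mm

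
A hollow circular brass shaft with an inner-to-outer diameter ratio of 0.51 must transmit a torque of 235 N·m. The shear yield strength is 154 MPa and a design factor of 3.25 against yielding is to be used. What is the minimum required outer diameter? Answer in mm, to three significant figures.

d_o = 30.0 mm

τ_allow = 154/3.25 = 47.38 MPa.
For a hollow shaft τ = 16T/[πd_o³(1−k⁴)] with k = 0.51, so 1−k⁴ = 0.9323.
d_o³ = 16T/[π τ_allow (1−k⁴)] = 16×235000/(π×47.38×0.9323) = 27090 mm³.
d_o = 30.03 mm.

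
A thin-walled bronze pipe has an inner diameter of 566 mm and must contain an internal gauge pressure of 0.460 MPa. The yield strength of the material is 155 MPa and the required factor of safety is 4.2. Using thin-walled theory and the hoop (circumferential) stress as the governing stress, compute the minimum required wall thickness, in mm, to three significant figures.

t = 3.53 mm

σ_allow = 155/4.2 = 36.90 MPa.
Hoop stress σ_h = pD/(2t), so t = pD/(2σ_allow) = 0.460×566/(2×36.90) = 3.527 mm.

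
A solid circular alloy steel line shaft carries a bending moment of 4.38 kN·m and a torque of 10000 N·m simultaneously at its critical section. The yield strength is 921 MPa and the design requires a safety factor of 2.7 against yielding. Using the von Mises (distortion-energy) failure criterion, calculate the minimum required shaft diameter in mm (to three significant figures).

σ_allow = σ_y/n = 921/2.7 = 341.1 MPa.
For a solid shaft σ_b = 32M/(πd³) and τ = 16T/(πd³), so the von Mises stress is σ' = (16/πd³)·√(4M²+3T²).
√(4M²+3T²) = √(4×(4.380×10^6)² + 3×(1.000×10^7)²) = 1.941×10^7 N·mm.
d³ = 16×1.941×10^7/(π×341.1) = 289800 mm³.
d = 66.18 mm.

d = 66.2 mm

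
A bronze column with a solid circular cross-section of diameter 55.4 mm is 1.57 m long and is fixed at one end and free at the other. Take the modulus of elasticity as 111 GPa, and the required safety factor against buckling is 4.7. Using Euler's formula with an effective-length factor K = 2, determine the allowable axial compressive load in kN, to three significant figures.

P_allow = 10.9 kN

I = πd⁴/64 = π×55.4⁴/64 = 462400 mm⁴.
Effective length L_e = KL = 2×1.57 m = 3140 mm.
Euler critical load P_cr = π²EI/L_e² = π²×111000×462400/3140² = 51380 N.
P_allow = P_cr/n = 51380/4.7 = 10930 N.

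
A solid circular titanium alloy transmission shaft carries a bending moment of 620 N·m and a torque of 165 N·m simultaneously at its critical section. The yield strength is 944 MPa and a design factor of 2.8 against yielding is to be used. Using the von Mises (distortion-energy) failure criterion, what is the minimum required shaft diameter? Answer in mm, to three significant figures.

d = 26.8 mm

σ_allow = σ_y/n = 944/2.8 = 337.1 MPa.
For a solid shaft σ_b = 32M/(πd³) and τ = 16T/(πd³), so the von Mises stress is σ' = (16/πd³)·√(4M²+3T²).
√(4M²+3T²) = √(4×(620000)² + 3×(165000)²) = 1.273×10^6 N·mm.
d³ = 16×1.273×10^6/(π×337.1) = 19220 mm³.
d = 26.79 mm.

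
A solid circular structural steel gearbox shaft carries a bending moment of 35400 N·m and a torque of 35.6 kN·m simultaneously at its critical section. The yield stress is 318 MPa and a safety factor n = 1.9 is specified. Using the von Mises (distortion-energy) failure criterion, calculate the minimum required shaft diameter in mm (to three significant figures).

σ_allow = σ_y/n = 318/1.9 = 167.4 MPa.
For a solid shaft σ_b = 32M/(πd³) and τ = 16T/(πd³), so the von Mises stress is σ' = (16/πd³)·√(4M²+3T²).
√(4M²+3T²) = √(4×(3.540×10^7)² + 3×(3.560×10^7)²) = 9.389×10^7 N·mm.
d³ = 16×9.389×10^7/(π×167.4) = 2.857×10^6 mm³.
d = 141.9 mm.

d = 142 mm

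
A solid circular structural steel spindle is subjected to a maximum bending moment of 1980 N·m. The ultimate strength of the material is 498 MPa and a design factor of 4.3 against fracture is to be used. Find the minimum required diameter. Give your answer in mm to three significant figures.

σ_allow = 498/4.3 = 115.8 MPa.
For a solid circular section σ = 32M/(πd³), so d³ = 32M/(π σ_allow) = 32×1980000/(π×115.8) = 174100 mm³.
d = 55.84 mm.

d = 55.8 mm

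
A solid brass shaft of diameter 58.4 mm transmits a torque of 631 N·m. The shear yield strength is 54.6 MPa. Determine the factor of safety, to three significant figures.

τ = 16T/(πd³) = 16×631000/(π×58.4³) = 16.13 MPa.
n = τ_limit/τ = 54.6/16.13 = 3.384.

n = 3.38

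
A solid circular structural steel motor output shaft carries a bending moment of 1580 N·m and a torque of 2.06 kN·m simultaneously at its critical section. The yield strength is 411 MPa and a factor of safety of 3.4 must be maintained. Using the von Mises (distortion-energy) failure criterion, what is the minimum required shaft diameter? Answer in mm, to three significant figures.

σ_allow = σ_y/n = 411/3.4 = 120.9 MPa.
For a solid shaft σ_b = 32M/(πd³) and τ = 16T/(πd³), so the von Mises stress is σ' = (16/πd³)·√(4M²+3T²).
√(4M²+3T²) = √(4×(1.580×10^6)² + 3×(2.060×10^6)²) = 4.766×10^6 N·mm.
d³ = 16×4.766×10^6/(π×120.9) = 200800 mm³.
d = 58.56 mm.

d = 58.6 mm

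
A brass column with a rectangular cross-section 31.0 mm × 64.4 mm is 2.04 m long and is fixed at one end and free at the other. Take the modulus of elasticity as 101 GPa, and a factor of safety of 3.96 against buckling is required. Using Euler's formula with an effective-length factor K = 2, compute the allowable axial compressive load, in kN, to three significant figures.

Buckling occurs about the weak axis: I_min = h·b³/12 = 64.4×31.0³/12 = 159900 mm⁴ (b = 31.0 mm is the smaller dimension).
Effective length L_e = KL = 2×2.04 m = 4080 mm.
Euler critical load P_cr = π²EI/L_e² = π²×101000×159900/4080² = 9574 N.
P_allow = P_cr/n = 9574/3.96 = 2418 N.

P_allow = 2.42 kN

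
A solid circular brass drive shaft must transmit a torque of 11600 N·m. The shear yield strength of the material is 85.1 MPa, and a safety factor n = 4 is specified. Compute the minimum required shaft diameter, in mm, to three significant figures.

Allowable shear stress τ_allow = 85.1/4 = 21.27 MPa.
For a solid shaft τ = 16T/(πd³), so d³ = 16T/(π τ_allow) = 16×1.1600×10^7/(π×21.27) = 2.777×10^6 mm³.
d = (2.777×10^6)^(1/3) = 140.6 mm.

d = 141 mm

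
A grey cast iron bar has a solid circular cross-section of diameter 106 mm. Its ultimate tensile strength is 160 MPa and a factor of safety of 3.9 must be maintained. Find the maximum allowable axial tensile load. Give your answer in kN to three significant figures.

F_allow = 362 kN

σ_allow = 160/3.9 = 41.03 MPa.
A = πd²/4 = π×106²/4 = 8825 mm².
F_allow = σ_allow × A = 41.03×8825 = 362000 N.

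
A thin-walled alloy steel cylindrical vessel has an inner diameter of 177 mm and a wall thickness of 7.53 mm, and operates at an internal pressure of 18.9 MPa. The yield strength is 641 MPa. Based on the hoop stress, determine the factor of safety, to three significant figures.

n = 2.89

σ_h = pD/(2t) = 18.9×177/(2×7.53) = 222.1 MPa.
n = 641/222.1 = 2.886.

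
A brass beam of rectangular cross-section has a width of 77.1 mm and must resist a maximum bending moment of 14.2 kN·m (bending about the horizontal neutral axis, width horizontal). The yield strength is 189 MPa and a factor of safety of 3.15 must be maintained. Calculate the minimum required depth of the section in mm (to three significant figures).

h = 136 mm

σ_allow = 189/3.15 = 60.00 MPa.
For a rectangular section σ = 6M/(bh²), so h² = 6M/(b σ_allow) = 6×1.4200×10^7/(77.1×60.00) = 18420 mm².
h = 135.7 mm.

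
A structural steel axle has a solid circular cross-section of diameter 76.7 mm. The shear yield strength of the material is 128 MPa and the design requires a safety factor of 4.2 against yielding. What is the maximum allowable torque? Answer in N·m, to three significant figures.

τ_allow = 128/4.2 = 30.48 MPa.
For a solid shaft T_allow = τ_allow·πd³/16; πd³/16 = π×76.7³/16 = 88600 mm³.
T_allow = 30.48×88600 = 2.700×10^6 N·mm = 2700 N·m.

T_allow = 2700 N·m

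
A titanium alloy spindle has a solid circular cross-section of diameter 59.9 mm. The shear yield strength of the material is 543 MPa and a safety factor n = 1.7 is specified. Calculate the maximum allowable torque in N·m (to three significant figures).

τ_allow = 543/1.7 = 319.4 MPa.
For a solid shaft T_allow = τ_allow·πd³/16; πd³/16 = π×59.9³/16 = 42200 mm³.
T_allow = 319.4×42200 = 1.348×10^7 N·mm = 13480 N·m.

T_allow = 13500 N·m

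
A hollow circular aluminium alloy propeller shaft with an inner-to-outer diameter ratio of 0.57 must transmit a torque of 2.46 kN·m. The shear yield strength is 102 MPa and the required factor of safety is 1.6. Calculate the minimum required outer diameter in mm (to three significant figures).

τ_allow = 102/1.6 = 63.75 MPa.
For a hollow shaft τ = 16T/[πd_o³(1−k⁴)] with k = 0.57, so 1−k⁴ = 0.8944.
d_o³ = 16T/[π τ_allow (1−k⁴)] = 16×2460000/(π×63.75×0.8944) = 219700 mm³.
d_o = 60.34 mm.

d_o = 60.3 mm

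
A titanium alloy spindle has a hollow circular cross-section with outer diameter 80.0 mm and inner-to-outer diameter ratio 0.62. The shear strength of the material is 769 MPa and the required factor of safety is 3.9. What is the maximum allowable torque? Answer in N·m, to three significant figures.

τ_allow = 769/3.9 = 197.2 MPa.
For a hollow shaft T_allow = τ_allow·πd_o³(1−k⁴)/16 with 1−k⁴ = 0.8522, so πd_o³(1−k⁴)/16 = 85680 mm³.
T_allow = 197.2×85680 = 1.689×10^7 N·mm = 16890 N·m.

T_allow = 16900 N·m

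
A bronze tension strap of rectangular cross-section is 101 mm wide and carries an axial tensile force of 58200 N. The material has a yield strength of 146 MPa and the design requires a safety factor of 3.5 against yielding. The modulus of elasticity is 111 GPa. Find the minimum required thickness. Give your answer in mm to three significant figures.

t = 13.8 mm

σ_allow = 146/3.5 = 41.71 MPa.
Required area A = F/σ_allow = 58200/41.71 = 1395 mm².
t = A/w = 1395/101 = 13.81 mm.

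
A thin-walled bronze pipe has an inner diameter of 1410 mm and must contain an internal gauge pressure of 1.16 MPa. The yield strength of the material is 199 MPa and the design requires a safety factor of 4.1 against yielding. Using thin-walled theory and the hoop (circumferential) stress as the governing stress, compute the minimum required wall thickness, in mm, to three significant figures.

t = 16.8 mm

σ_allow = 199/4.1 = 48.54 MPa.
Hoop stress σ_h = pD/(2t), so t = pD/(2σ_allow) = 1.16×1410/(2×48.54) = 16.85 mm.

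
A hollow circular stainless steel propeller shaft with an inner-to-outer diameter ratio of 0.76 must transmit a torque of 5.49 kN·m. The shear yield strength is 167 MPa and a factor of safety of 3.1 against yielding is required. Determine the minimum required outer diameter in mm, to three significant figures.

τ_allow = 167/3.1 = 53.87 MPa.
For a hollow shaft τ = 16T/[πd_o³(1−k⁴)] with k = 0.76, so 1−k⁴ = 0.6664.
d_o³ = 16T/[π τ_allow (1−k⁴)] = 16×5490000/(π×53.87×0.6664) = 778900 mm³.
d_o = 92.01 mm.

d_o = 92.0 mm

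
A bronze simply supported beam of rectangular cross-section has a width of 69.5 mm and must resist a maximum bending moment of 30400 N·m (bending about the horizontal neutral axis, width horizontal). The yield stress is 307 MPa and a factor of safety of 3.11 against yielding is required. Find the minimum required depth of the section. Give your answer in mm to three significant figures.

σ_allow = 307/3.11 = 98.71 MPa.
For a rectangular section σ = 6M/(bh²), so h² = 6M/(b σ_allow) = 6×3.0400×10^7/(69.5×98.71) = 26590 mm².
h = 163.1 mm.

h = 163 mm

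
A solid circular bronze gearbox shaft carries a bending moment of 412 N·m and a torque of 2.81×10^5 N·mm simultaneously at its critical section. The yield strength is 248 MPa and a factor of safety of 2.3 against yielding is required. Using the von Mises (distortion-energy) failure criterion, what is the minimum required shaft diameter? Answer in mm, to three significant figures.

d = 35.6 mm

σ_allow = σ_y/n = 248/2.3 = 107.8 MPa.
For a solid shaft σ_b = 32M/(πd³) and τ = 16T/(πd³), so the von Mises stress is σ' = (16/πd³)·√(4M²+3T²).
√(4M²+3T²) = √(4×(412000)² + 3×(281000)²) = 957000 N·mm.
d³ = 16×957000/(π×107.8) = 45200 mm³.
d = 35.62 mm.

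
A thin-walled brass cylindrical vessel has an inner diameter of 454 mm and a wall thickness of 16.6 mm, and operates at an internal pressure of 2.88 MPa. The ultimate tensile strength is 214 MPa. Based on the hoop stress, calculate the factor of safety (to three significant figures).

σ_h = pD/(2t) = 2.88×454/(2×16.6) = 39.38 MPa.
n = 214/39.38 = 5.434.

n = 5.43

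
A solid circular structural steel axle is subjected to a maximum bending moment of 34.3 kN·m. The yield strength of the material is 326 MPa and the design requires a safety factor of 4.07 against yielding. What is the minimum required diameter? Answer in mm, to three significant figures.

d = 163 mm

σ_allow = 326/4.07 = 80.10 MPa.
For a solid circular section σ = 32M/(πd³), so d³ = 32M/(π σ_allow) = 32×3.4300×10^7/(π×80.10) = 4.362×10^6 mm³.
d = 163.4 mm.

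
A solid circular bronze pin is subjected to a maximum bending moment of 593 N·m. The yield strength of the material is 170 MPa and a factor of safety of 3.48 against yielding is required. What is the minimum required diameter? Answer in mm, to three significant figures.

σ_allow = 170/3.48 = 48.85 MPa.
For a solid circular section σ = 32M/(πd³), so d³ = 32M/(π σ_allow) = 32×593000/(π×48.85) = 123600 mm³.
d = 49.82 mm.

d = 49.8 mm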